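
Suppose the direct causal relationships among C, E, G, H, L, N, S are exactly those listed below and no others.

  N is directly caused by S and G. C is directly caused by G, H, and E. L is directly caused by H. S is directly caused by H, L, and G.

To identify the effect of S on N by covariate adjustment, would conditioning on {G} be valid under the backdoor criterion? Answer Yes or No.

Backdoor paths from S to N (paths whose first edge points into S):
  P1: S <- G -> N
  P2: S <- H -> C <- G -> N
  P3: S <- L <- H -> C <- G -> N
Condition 1 (no descendant of S in the set): holds — descendants of S are {N}; none are in {G}.
Condition 2 (every backdoor path blocked by {G}):
  P1: blocked at fork node G ∈ conditioning set.
  P2: blocked at collider C (neither it nor any descendant is in the conditioning set).
  P3: blocked at collider C (neither it nor any descendant is in the conditioning set).
{G} satisfies the backdoor criterion.

Yes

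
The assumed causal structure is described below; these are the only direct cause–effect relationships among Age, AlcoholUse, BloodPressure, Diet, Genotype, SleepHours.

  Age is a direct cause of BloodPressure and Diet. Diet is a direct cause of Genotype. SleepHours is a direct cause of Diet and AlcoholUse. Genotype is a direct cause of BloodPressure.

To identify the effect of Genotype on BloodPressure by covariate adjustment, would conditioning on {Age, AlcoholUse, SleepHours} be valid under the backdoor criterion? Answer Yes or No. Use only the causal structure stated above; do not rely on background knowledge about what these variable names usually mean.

Backdoor paths from Genotype to BloodPressure (paths whose first edge points into Genotype):
  P1: Genotype <- Diet <- Age -> BloodPressure
Condition 1 (no descendant of Genotype in the set): holds — descendants of Genotype are {BloodPressure}; none are in {Age, AlcoholUse, SleepHours}.
Condition 2 (every backdoor path blocked by {Age, AlcoholUse, SleepHours}):
  P1: blocked at fork node Age ∈ conditioning set.
{Age, AlcoholUse, SleepHours} satisfies the backdoor criterion.

Yes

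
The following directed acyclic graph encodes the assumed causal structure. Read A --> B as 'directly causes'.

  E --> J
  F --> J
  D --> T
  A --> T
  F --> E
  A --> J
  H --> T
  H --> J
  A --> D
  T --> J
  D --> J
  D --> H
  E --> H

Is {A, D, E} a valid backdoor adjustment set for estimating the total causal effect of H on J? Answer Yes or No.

Yes

Backdoor paths from H to J (paths whose first edge points into H):
  P1: H <- D <- A -> T -> J
  P2: H <- D <- A -> J
  P3: H <- D -> T <- A -> J
  P4: H <- D -> T -> J
  P5: H <- D -> J
  P6: H <- E <- F -> J
  P7: H <- E -> J
Condition 1 (no descendant of H in the set): holds — descendants of H are {J, T}; none are in {A, D, E}.
Condition 2 (every backdoor path blocked by {A, D, E}):
  P1: blocked at chain node D ∈ conditioning set.
  P2: blocked at chain node D ∈ conditioning set.
  P3: blocked at fork node D ∈ conditioning set.
  P4: blocked at fork node D ∈ conditioning set.
  P5: blocked at fork node D ∈ conditioning set.
  P6: blocked at chain node E ∈ conditioning set.
  P7: blocked at fork node E ∈ conditioning set.
{A, D, E} satisfies the backdoor criterion.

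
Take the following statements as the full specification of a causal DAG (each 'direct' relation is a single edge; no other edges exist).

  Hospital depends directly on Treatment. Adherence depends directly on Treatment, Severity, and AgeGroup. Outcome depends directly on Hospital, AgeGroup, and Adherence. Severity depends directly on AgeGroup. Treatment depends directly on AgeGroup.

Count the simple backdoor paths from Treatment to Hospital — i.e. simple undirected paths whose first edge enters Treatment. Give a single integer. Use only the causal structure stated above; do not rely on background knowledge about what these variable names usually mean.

A backdoor path from Treatment to Hospital is any simple undirected path whose first edge points into Treatment (i.e. leaves Treatment via a parent).
Parents of Treatment: {AgeGroup}.
Enumerating:
  P1: Treatment <- AgeGroup -> Severity -> Adherence -> Outcome <- Hospital
  P2: Treatment <- AgeGroup -> Adherence -> Outcome <- Hospital
  P3: Treatment <- AgeGroup -> Outcome <- Hospital
That exhausts the simple backdoor paths. Count: 3.

3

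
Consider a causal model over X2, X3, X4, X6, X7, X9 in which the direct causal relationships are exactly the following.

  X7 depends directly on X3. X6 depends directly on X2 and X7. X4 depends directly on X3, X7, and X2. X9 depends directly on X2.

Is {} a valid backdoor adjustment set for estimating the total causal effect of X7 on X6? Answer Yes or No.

Backdoor paths from X7 to X6 (paths whose first edge points into X7):
  P1: X7 <- X3 -> X4 <- X2 -> X6
Condition 1 (no descendant of X7 in the set): holds — descendants of X7 are {X4, X6}; none are in {}.
Condition 2 (every backdoor path blocked by {}):
  P1: blocked at collider X4 (neither it nor any descendant is in the conditioning set).
{} satisfies the backdoor criterion.

Yes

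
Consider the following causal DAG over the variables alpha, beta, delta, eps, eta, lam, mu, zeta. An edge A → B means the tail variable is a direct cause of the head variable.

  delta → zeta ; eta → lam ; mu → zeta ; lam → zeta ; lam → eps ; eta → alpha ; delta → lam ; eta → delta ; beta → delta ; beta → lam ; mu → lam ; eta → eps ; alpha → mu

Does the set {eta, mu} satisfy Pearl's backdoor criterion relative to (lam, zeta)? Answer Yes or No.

Backdoor paths from lam to zeta (paths whose first edge points into lam):
  P1: lam <- beta -> delta <- eta -> alpha -> mu -> zeta
  P2: lam <- beta -> delta -> zeta
  P3: lam <- eta -> delta -> zeta
  P4: lam <- eta -> alpha -> mu -> zeta
  P5: lam <- delta <- eta -> alpha -> mu -> zeta
  P6: lam <- delta -> zeta
  P7: lam <- mu <- alpha <- eta -> delta -> zeta
  P8: lam <- mu -> zeta
Condition 1 (no descendant of lam in the set): holds — descendants of lam are {eps, zeta}; none are in {eta, mu}.
Condition 2 (every backdoor path blocked by {eta, mu}):
  P1: blocked at collider delta (neither it nor any descendant is in the conditioning set).
  P2: open — no interior node is in the conditioning set.
  P3: blocked at fork node eta ∈ conditioning set.
  P4: blocked at fork node eta ∈ conditioning set.
  P5: blocked at fork node eta ∈ conditioning set.
  P6: open — no interior node is in the conditioning set.
  P7: blocked at chain node mu ∈ conditioning set.
  P8: blocked at fork node mu ∈ conditioning set.
{eta, mu} does not satisfy the backdoor criterion.

No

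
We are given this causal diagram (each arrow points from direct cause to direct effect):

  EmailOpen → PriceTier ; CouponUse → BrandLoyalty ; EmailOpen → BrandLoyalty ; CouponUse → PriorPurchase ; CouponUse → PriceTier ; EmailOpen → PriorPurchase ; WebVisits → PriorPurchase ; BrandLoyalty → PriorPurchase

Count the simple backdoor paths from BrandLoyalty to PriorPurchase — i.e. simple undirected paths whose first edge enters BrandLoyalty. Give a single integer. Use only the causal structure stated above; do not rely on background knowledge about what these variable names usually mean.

A backdoor path from BrandLoyalty to PriorPurchase is any simple undirected path whose first edge points into BrandLoyalty (i.e. leaves BrandLoyalty via a parent).
Parents of BrandLoyalty: {CouponUse, EmailOpen}.
Enumerating:
  P1: BrandLoyalty <- CouponUse -> PriorPurchase
  P2: BrandLoyalty <- CouponUse -> PriceTier <- EmailOpen -> PriorPurchase
  P3: BrandLoyalty <- EmailOpen -> PriorPurchase
  P4: BrandLoyalty <- EmailOpen -> PriceTier <- CouponUse -> PriorPurchase
That exhausts the simple backdoor paths. Count: 4.

4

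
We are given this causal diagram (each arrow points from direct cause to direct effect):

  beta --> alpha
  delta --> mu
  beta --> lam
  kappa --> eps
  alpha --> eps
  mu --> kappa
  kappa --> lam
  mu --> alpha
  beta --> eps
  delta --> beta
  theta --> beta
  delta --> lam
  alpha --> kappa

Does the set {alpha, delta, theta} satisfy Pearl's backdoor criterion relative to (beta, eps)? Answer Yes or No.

No

Backdoor paths from beta to eps (paths whose first edge points into beta):
  P1: beta <- delta -> mu -> alpha -> kappa -> eps
  P2: beta <- delta -> mu -> alpha -> eps
  P3: beta <- delta -> mu -> kappa <- alpha -> eps
  P4: beta <- delta -> mu -> kappa -> eps
  P5: beta <- delta -> lam <- kappa <- mu -> alpha -> eps
  P6: beta <- delta -> lam <- kappa <- alpha -> eps
  P7: beta <- delta -> lam <- kappa -> eps
Condition 1 (no descendant of beta in the set): FAILS — alpha is a descendant of beta.
Condition 2 (every backdoor path blocked by {alpha, delta, theta}):
  P1: blocked at fork node delta ∈ conditioning set.
  P2: blocked at fork node delta ∈ conditioning set.
  P3: blocked at fork node delta ∈ conditioning set.
  P4: blocked at fork node delta ∈ conditioning set.
  P5: blocked at fork node delta ∈ conditioning set.
  P6: blocked at fork node delta ∈ conditioning set.
  P7: blocked at fork node delta ∈ conditioning set.
{alpha, delta, theta} does not satisfy the backdoor criterion.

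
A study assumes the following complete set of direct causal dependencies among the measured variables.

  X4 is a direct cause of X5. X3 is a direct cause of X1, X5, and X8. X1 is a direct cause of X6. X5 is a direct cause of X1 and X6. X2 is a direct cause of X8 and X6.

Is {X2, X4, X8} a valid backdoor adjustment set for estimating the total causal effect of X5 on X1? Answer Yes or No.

Backdoor paths from X5 to X1 (paths whose first edge points into X5):
  P1: X5 <- X3 -> X1
  P2: X5 <- X3 -> X8 <- X2 -> X6 <- X1
Condition 1 (no descendant of X5 in the set): holds — descendants of X5 are {X1, X6}; none are in {X2, X4, X8}.
Condition 2 (every backdoor path blocked by {X2, X4, X8}):
  P1: open — no interior node is in the conditioning set.
  P2: blocked at fork node X2 ∈ conditioning set.
{X2, X4, X8} does not satisfy the backdoor criterion.

No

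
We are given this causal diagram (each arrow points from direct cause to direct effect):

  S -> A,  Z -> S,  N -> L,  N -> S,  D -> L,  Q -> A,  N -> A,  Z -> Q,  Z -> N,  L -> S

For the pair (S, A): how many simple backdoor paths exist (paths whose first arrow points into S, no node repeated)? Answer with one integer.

A backdoor path from S to A is any simple undirected path whose first edge points into S (i.e. leaves S via a parent).
Parents of S: {L, N, Z}.
Enumerating:
  P1: S <- Z -> N -> A
  P2: S <- Z -> Q -> A
  P3: S <- N <- Z -> Q -> A
  P4: S <- N -> A
  P5: S <- L <- N <- Z -> Q -> A
  P6: S <- L <- N -> A
That exhausts the simple backdoor paths. Count: 6.

6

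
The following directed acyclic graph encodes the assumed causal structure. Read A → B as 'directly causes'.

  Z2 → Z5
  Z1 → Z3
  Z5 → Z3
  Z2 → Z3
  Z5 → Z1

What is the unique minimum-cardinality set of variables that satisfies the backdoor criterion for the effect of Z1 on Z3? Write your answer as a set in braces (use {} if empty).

{Z5}

Variables eligible for adjustment (non-descendants of Z1, excluding Z1 and Z3): {Z2, Z5}.
Backdoor paths from Z1 to Z3:
  P1: Z1 <- Z5 <- Z2 -> Z3
  P2: Z1 <- Z5 -> Z3
The empty set is not sufficient: P1 (Z1 <- Z5 <- Z2 -> Z3) has no collider blocking it and no conditioned non-collider, so it is open.
Try {Z5}:
  P1: blocked at chain node Z5 ∈ conditioning set.
  P2: blocked at fork node Z5 ∈ conditioning set.
{Z5} contains no descendant of Z1 and blocks every backdoor path.
No other singleton works — e.g. {Z2} leaves P2 open — so {Z5} is the unique smallest valid adjustment set.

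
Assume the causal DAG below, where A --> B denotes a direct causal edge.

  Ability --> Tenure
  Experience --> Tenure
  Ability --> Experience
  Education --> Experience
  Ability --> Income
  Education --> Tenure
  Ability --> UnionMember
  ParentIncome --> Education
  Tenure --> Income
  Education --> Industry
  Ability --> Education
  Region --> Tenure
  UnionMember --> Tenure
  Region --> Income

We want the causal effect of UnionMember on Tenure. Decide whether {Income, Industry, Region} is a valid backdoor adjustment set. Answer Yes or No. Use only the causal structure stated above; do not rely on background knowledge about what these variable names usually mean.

No

Backdoor paths from UnionMember to Tenure (paths whose first edge points into UnionMember):
  P1: UnionMember <- Ability -> Education -> Experience -> Tenure
  P2: UnionMember <- Ability -> Education -> Tenure
  P3: UnionMember <- Ability -> Experience <- Education -> Tenure
  P4: UnionMember <- Ability -> Experience -> Tenure
  P5: UnionMember <- Ability -> Tenure
  P6: UnionMember <- Ability -> Income <- Region -> Tenure
  P7: UnionMember <- Ability -> Income <- Tenure
Condition 1 (no descendant of UnionMember in the set): FAILS — Income is a descendant of UnionMember.
Condition 2 (every backdoor path blocked by {Income, Industry, Region}):
  P1: open — no interior node is in the conditioning set.
  P2: open — no interior node is in the conditioning set.
  P3: open — collider(s) Experience are conditioned on (or have a conditioned descendant) and no non-collider on the path is in the set.
  P4: open — no interior node is in the conditioning set.
  P5: open — no interior node is in the conditioning set.
  P6: blocked at fork node Region ∈ conditioning set.
  P7: open — collider(s) Income are conditioned on (or have a conditioned descendant) and no non-collider on the path is in the set.
{Income, Industry, Region} does not satisfy the backdoor criterion.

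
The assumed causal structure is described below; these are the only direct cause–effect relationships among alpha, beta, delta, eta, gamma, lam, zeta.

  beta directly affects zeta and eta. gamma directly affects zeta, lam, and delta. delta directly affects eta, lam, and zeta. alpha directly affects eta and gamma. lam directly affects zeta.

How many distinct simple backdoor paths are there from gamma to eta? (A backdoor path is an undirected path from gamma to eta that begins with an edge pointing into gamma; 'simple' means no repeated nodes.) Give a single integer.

1

A backdoor path from gamma to eta is any simple undirected path whose first edge points into gamma (i.e. leaves gamma via a parent).
Parents of gamma: {alpha}.
Enumerating:
  P1: gamma <- alpha -> eta
That exhausts the simple backdoor paths. Count: 1.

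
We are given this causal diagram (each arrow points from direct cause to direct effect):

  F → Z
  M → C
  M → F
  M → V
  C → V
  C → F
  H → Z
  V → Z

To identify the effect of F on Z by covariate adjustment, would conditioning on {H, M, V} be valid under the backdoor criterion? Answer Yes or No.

Backdoor paths from F to Z (paths whose first edge points into F):
  P1: F <- M -> C -> V -> Z
  P2: F <- M -> V -> Z
  P3: F <- C <- M -> V -> Z
  P4: F <- C -> V -> Z
Condition 1 (no descendant of F in the set): holds — descendants of F are {Z}; none are in {H, M, V}.
Condition 2 (every backdoor path blocked by {H, M, V}):
  P1: blocked at fork node M ∈ conditioning set.
  P2: blocked at fork node M ∈ conditioning set.
  P3: blocked at fork node M ∈ conditioning set.
  P4: blocked at chain node V ∈ conditioning set.
{H, M, V} satisfies the backdoor criterion.

Yes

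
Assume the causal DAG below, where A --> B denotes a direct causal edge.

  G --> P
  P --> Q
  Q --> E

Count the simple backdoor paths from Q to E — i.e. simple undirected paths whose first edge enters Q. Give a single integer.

0

A backdoor path from Q to E is any simple undirected path whose first edge points into Q (i.e. leaves Q via a parent).
Parents of Q: {P}.
No simple path from any parent of Q reaches E without revisiting Q, so there are no backdoor paths.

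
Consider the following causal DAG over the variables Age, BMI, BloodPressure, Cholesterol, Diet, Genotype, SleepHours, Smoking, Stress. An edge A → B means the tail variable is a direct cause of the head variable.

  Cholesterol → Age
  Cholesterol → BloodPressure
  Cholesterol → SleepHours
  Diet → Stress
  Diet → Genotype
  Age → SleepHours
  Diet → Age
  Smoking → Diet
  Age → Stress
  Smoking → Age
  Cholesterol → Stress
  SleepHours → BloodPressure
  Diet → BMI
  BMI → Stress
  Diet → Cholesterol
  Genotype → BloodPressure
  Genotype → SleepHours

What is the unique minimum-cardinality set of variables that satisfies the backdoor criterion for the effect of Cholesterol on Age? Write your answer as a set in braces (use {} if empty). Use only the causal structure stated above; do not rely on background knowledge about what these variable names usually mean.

{Diet}

Variables eligible for adjustment (non-descendants of Cholesterol, excluding Cholesterol and Age): {BMI, Diet, Genotype, Smoking}.
Backdoor paths from Cholesterol to Age:
  P1: Cholesterol <- Diet <- Smoking -> Age
  P2: Cholesterol <- Diet -> Genotype -> SleepHours <- Age
  P3: Cholesterol <- Diet -> Genotype -> BloodPressure <- SleepHours <- Age
  P4: Cholesterol <- Diet -> Age
  P5: Cholesterol <- Diet -> BMI -> Stress <- Age
  P6: Cholesterol <- Diet -> Stress <- Age
The empty set is not sufficient: P1 (Cholesterol <- Diet <- Smoking -> Age) has no collider blocking it and no conditioned non-collider, so it is open.
Try {Diet}:
  P1: blocked at chain node Diet ∈ conditioning set.
  P2: blocked at fork node Diet ∈ conditioning set.
  P3: blocked at fork node Diet ∈ conditioning set.
  P4: blocked at fork node Diet ∈ conditioning set.
  P5: blocked at fork node Diet ∈ conditioning set.
  P6: blocked at fork node Diet ∈ conditioning set.
{Diet} contains no descendant of Cholesterol and blocks every backdoor path.
No other singleton works — e.g. {Smoking} leaves P4 open — so {Diet} is the unique smallest valid adjustment set.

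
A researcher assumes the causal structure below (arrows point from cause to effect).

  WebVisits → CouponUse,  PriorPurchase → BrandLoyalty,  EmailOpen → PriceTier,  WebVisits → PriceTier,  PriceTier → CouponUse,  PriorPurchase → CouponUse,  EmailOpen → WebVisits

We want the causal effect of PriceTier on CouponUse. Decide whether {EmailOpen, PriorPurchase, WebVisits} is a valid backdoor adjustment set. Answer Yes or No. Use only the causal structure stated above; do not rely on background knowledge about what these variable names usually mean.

Backdoor paths from PriceTier to CouponUse (paths whose first edge points into PriceTier):
  P1: PriceTier <- EmailOpen -> WebVisits -> CouponUse
  P2: PriceTier <- WebVisits -> CouponUse
Condition 1 (no descendant of PriceTier in the set): holds — descendants of PriceTier are {CouponUse}; none are in {EmailOpen, PriorPurchase, WebVisits}.
Condition 2 (every backdoor path blocked by {EmailOpen, PriorPurchase, WebVisits}):
  P1: blocked at fork node EmailOpen ∈ conditioning set.
  P2: blocked at fork node WebVisits ∈ conditioning set.
{EmailOpen, PriorPurchase, WebVisits} satisfies the backdoor criterion.

Yes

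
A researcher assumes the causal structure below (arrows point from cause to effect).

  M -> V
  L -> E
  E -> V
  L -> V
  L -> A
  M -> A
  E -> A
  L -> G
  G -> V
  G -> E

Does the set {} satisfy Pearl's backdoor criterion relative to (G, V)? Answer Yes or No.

Backdoor paths from G to V (paths whose first edge points into G):
  P1: G <- L -> E -> A <- M -> V
  P2: G <- L -> E -> V
  P3: G <- L -> A <- M -> V
  P4: G <- L -> A <- E -> V
  P5: G <- L -> V
Condition 1 (no descendant of G in the set): holds — descendants of G are {A, E, V}; none are in {}.
Condition 2 (every backdoor path blocked by {}):
  P1: blocked at collider A (neither it nor any descendant is in the conditioning set).
  P2: open — no interior node is in the conditioning set.
  P3: blocked at collider A (neither it nor any descendant is in the conditioning set).
  P4: blocked at collider A (neither it nor any descendant is in the conditioning set).
  P5: open — no interior node is in the conditioning set.
{} does not satisfy the backdoor criterion.

No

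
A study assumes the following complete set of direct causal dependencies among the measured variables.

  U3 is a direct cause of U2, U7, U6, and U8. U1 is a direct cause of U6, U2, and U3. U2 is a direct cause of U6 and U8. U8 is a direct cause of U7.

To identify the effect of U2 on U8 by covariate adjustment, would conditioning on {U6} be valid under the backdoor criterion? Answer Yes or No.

Backdoor paths from U2 to U8 (paths whose first edge points into U2):
  P1: U2 <- U1 -> U3 -> U8
  P2: U2 <- U1 -> U3 -> U7 <- U8
  P3: U2 <- U1 -> U6 <- U3 -> U8
  P4: U2 <- U1 -> U6 <- U3 -> U7 <- U8
  P5: U2 <- U3 -> U8
  P6: U2 <- U3 -> U7 <- U8
Condition 1 (no descendant of U2 in the set): FAILS — U6 is a descendant of U2.
Condition 2 (every backdoor path blocked by {U6}):
  P1: open — no interior node is in the conditioning set.
  P2: blocked at collider U7 (neither it nor any descendant is in the conditioning set).
  P3: open — collider(s) U6 are conditioned on (or have a conditioned descendant) and no non-collider on the path is in the set.
  P4: blocked at collider U7 (neither it nor any descendant is in the conditioning set).
  P5: open — no interior node is in the conditioning set.
  P6: blocked at collider U7 (neither it nor any descendant is in the conditioning set).
{U6} does not satisfy the backdoor criterion.

No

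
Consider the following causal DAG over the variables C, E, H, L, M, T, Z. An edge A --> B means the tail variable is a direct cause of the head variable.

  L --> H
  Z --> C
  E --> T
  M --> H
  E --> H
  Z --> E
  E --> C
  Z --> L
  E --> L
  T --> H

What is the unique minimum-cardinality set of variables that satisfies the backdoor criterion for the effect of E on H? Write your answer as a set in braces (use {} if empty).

{Z}

Variables eligible for adjustment (non-descendants of E, excluding E and H): {M, Z}.
Backdoor paths from E to H:
  P1: E <- Z -> L -> H
The empty set is not sufficient: P1 (E <- Z -> L -> H) has no collider blocking it and no conditioned non-collider, so it is open.
Try {Z}:
  P1: blocked at fork node Z ∈ conditioning set.
{Z} contains no descendant of E and blocks every backdoor path.
No other singleton works — e.g. {M} leaves P1 open — so {Z} is the unique smallest valid adjustment set.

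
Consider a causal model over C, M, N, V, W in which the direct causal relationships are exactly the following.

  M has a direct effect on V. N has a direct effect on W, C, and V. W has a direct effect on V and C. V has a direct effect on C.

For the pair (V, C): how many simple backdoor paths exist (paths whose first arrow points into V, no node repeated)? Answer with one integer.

A backdoor path from V to C is any simple undirected path whose first edge points into V (i.e. leaves V via a parent).
Parents of V: {M, N, W}.
Enumerating:
  P1: V <- N -> W -> C
  P2: V <- N -> C
  P3: V <- W <- N -> C
  P4: V <- W -> C
That exhausts the simple backdoor paths. Count: 4.

4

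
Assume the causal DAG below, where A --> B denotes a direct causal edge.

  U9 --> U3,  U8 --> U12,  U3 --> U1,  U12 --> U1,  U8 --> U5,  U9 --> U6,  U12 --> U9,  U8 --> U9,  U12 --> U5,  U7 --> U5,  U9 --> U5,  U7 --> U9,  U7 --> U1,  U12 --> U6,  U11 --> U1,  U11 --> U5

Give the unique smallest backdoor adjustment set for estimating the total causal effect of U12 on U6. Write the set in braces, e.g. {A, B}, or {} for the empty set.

{U8}

Variables eligible for adjustment (non-descendants of U12, excluding U12 and U6): {U11, U7, U8}.
Backdoor paths from U12 to U6:
  P1: U12 <- U8 -> U9 -> U6
  P2: U12 <- U8 -> U5 <- U7 -> U9 -> U6
  P3: U12 <- U8 -> U5 <- U7 -> U1 <- U3 <- U9 -> U6
  P4: U12 <- U8 -> U5 <- U11 -> U1 <- U7 -> U9 -> U6
  P5: U12 <- U8 -> U5 <- U11 -> U1 <- U3 <- U9 -> U6
  P6: U12 <- U8 -> U5 <- U9 -> U6
The empty set is not sufficient: P1 (U12 <- U8 -> U9 -> U6) has no collider blocking it and no conditioned non-collider, so it is open.
Try {U8}:
  P1: blocked at fork node U8 ∈ conditioning set.
  P2: blocked at fork node U8 ∈ conditioning set.
  P3: blocked at fork node U8 ∈ conditioning set.
  P4: blocked at fork node U8 ∈ conditioning set.
  P5: blocked at fork node U8 ∈ conditioning set.
  P6: blocked at fork node U8 ∈ conditioning set.
{U8} contains no descendant of U12 and blocks every backdoor path.
No other singleton works — e.g. {U7} leaves P1 open — so {U8} is the unique smallest valid adjustment set.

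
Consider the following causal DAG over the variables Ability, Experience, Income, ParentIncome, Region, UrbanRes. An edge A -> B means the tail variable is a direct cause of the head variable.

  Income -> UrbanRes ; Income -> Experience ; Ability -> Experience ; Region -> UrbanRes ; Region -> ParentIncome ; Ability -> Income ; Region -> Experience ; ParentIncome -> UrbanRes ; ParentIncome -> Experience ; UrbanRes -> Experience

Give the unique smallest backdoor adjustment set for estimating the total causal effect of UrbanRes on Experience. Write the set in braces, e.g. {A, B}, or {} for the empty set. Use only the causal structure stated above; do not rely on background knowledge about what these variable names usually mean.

{Income, ParentIncome, Region}

Variables eligible for adjustment (non-descendants of UrbanRes, excluding UrbanRes and Experience): {Ability, Income, ParentIncome, Region}.
Backdoor paths from UrbanRes to Experience:
  P1: UrbanRes <- Region -> ParentIncome -> Experience
  P2: UrbanRes <- Region -> Experience
  P3: UrbanRes <- Income <- Ability -> Experience
  P4: UrbanRes <- Income -> Experience
  P5: UrbanRes <- ParentIncome <- Region -> Experience
  P6: UrbanRes <- ParentIncome -> Experience
The empty set is not sufficient: P1 (UrbanRes <- Region -> ParentIncome -> Experience) has no collider blocking it and no conditioned non-collider, so it is open.
Try {Income, ParentIncome, Region}:
  P1: blocked at fork node Region ∈ conditioning set.
  P2: blocked at fork node Region ∈ conditioning set.
  P3: blocked at chain node Income ∈ conditioning set.
  P4: blocked at fork node Income ∈ conditioning set.
  P5: blocked at chain node ParentIncome ∈ conditioning set.
  P6: blocked at fork node ParentIncome ∈ conditioning set.
{Income, ParentIncome, Region} contains no descendant of UrbanRes and blocks every backdoor path.
Every element of {Income, ParentIncome, Region} is needed (dropping Income leaves P3 open; dropping ParentIncome leaves P6 open; dropping Region leaves P2 open), so no proper subset is valid.
Among all size-3 subsets of the eligible variables, only {Income, ParentIncome, Region} blocks every backdoor path, so it is the unique smallest valid adjustment set.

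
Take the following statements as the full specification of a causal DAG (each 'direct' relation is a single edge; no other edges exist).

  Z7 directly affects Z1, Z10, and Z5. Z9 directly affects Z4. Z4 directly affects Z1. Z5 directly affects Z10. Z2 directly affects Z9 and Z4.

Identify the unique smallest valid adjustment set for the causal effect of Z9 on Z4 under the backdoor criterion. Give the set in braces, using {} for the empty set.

{Z2}

Variables eligible for adjustment (non-descendants of Z9, excluding Z9 and Z4): {Z10, Z2, Z5, Z7}.
Backdoor paths from Z9 to Z4:
  P1: Z9 <- Z2 -> Z4
The empty set is not sufficient: P1 (Z9 <- Z2 -> Z4) has no collider blocking it and no conditioned non-collider, so it is open.
Try {Z2}:
  P1: blocked at fork node Z2 ∈ conditioning set.
{Z2} contains no descendant of Z9 and blocks every backdoor path.
No other singleton works — e.g. {Z7} leaves P1 open — so {Z2} is the unique smallest valid adjustment set.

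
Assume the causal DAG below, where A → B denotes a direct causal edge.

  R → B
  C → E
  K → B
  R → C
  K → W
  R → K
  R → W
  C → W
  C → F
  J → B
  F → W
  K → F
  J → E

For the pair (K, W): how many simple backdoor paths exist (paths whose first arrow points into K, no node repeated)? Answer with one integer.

5

A backdoor path from K to W is any simple undirected path whose first edge points into K (i.e. leaves K via a parent).
Parents of K: {R}.
Enumerating:
  P1: K <- R -> C -> F -> W
  P2: K <- R -> C -> W
  P3: K <- R -> W
  P4: K <- R -> B <- J -> E <- C -> F -> W
  P5: K <- R -> B <- J -> E <- C -> W
That exhausts the simple backdoor paths. Count: 5.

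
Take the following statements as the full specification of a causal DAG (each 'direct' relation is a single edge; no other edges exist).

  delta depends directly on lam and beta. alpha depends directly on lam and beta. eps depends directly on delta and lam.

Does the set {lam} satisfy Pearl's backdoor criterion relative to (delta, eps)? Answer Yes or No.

Yes

Backdoor paths from delta to eps (paths whose first edge points into delta):
  P1: delta <- beta -> alpha <- lam -> eps
  P2: delta <- lam -> eps
Condition 1 (no descendant of delta in the set): holds — descendants of delta are {eps}; none are in {lam}.
Condition 2 (every backdoor path blocked by {lam}):
  P1: blocked at collider alpha (neither it nor any descendant is in the conditioning set).
  P2: blocked at fork node lam ∈ conditioning set.
{lam} satisfies the backdoor criterion.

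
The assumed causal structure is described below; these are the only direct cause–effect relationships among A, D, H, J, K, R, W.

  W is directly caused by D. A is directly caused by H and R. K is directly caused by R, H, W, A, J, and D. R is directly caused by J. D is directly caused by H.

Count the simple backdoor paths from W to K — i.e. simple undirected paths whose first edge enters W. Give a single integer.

A backdoor path from W to K is any simple undirected path whose first edge points into W (i.e. leaves W via a parent).
Parents of W: {D}.
Enumerating:
  P1: W <- D <- H -> A <- R <- J -> K
  P2: W <- D <- H -> A <- R -> K
  P3: W <- D <- H -> A -> K
  P4: W <- D <- H -> K
  P5: W <- D -> K
That exhausts the simple backdoor paths. Count: 5.

5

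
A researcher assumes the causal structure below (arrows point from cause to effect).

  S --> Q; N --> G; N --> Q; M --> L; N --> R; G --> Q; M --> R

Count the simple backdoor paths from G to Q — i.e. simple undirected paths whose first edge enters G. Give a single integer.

1

A backdoor path from G to Q is any simple undirected path whose first edge points into G (i.e. leaves G via a parent).
Parents of G: {N}.
Enumerating:
  P1: G <- N -> Q
That exhausts the simple backdoor paths. Count: 1.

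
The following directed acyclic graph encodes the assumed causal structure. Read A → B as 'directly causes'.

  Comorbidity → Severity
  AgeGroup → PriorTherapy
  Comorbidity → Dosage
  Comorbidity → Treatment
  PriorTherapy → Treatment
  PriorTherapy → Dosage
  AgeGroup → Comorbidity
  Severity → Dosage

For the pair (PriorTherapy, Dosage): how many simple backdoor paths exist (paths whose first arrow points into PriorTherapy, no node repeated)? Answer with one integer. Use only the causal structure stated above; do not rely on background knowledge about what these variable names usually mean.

2

A backdoor path from PriorTherapy to Dosage is any simple undirected path whose first edge points into PriorTherapy (i.e. leaves PriorTherapy via a parent).
Parents of PriorTherapy: {AgeGroup}.
Enumerating:
  P1: PriorTherapy <- AgeGroup -> Comorbidity -> Severity -> Dosage
  P2: PriorTherapy <- AgeGroup -> Comorbidity -> Dosage
That exhausts the simple backdoor paths. Count: 2.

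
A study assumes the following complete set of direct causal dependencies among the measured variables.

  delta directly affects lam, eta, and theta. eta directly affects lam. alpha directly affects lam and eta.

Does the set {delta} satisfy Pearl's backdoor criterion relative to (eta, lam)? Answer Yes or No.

No

Backdoor paths from eta to lam (paths whose first edge points into eta):
  P1: eta <- alpha -> lam
  P2: eta <- delta -> lam
Condition 1 (no descendant of eta in the set): holds — descendants of eta are {lam}; none are in {delta}.
Condition 2 (every backdoor path blocked by {delta}):
  P1: open — no interior node is in the conditioning set.
  P2: blocked at fork node delta ∈ conditioning set.
{delta} does not satisfy the backdoor criterion.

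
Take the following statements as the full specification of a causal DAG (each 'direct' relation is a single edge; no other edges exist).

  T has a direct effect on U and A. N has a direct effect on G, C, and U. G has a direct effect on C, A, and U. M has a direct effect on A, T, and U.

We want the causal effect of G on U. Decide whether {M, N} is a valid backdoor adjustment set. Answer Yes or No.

Backdoor paths from G to U (paths whose first edge points into G):
  P1: G <- N -> U
Condition 1 (no descendant of G in the set): holds — descendants of G are {A, C, U}; none are in {M, N}.
Condition 2 (every backdoor path blocked by {M, N}):
  P1: blocked at fork node N ∈ conditioning set.
{M, N} satisfies the backdoor criterion.

Yes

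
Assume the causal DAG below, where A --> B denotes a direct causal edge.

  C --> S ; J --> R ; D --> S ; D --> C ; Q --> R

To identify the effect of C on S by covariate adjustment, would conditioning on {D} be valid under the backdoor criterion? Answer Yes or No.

Yes

Backdoor paths from C to S (paths whose first edge points into C):
  P1: C <- D -> S
Condition 1 (no descendant of C in the set): holds — descendants of C are {S}; none are in {D}.
Condition 2 (every backdoor path blocked by {D}):
  P1: blocked at fork node D ∈ conditioning set.
{D} satisfies the backdoor criterion.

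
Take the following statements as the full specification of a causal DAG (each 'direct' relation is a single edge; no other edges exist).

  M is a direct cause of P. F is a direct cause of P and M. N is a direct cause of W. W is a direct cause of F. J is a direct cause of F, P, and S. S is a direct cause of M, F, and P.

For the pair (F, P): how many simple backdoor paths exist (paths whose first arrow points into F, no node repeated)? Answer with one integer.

6

A backdoor path from F to P is any simple undirected path whose first edge points into F (i.e. leaves F via a parent).
Parents of F: {J, S, W}.
Enumerating:
  P1: F <- J -> S -> M -> P
  P2: F <- J -> S -> P
  P3: F <- J -> P
  P4: F <- S <- J -> P
  P5: F <- S -> M -> P
  P6: F <- S -> P
That exhausts the simple backdoor paths. Count: 6.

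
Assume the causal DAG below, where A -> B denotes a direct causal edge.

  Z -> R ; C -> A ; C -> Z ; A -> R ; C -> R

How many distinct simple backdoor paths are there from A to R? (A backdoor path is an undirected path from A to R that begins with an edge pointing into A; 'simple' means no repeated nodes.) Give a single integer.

A backdoor path from A to R is any simple undirected path whose first edge points into A (i.e. leaves A via a parent).
Parents of A: {C}.
Enumerating:
  P1: A <- C -> Z -> R
  P2: A <- C -> R
That exhausts the simple backdoor paths. Count: 2.

2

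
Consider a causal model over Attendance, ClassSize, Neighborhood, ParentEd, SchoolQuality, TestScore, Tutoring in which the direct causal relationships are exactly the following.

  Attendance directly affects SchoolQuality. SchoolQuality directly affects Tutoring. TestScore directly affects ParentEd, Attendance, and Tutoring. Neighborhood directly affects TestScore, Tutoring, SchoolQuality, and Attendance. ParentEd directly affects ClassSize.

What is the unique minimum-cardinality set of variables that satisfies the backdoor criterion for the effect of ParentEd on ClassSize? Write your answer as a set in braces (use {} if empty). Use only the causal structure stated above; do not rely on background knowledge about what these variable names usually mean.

Variables eligible for adjustment (non-descendants of ParentEd, excluding ParentEd and ClassSize): {Attendance, Neighborhood, SchoolQuality, TestScore, Tutoring}.
Backdoor paths from ParentEd to ClassSize:
  (none)
With no backdoor paths the empty set already satisfies the criterion, and it is trivially minimal.

{}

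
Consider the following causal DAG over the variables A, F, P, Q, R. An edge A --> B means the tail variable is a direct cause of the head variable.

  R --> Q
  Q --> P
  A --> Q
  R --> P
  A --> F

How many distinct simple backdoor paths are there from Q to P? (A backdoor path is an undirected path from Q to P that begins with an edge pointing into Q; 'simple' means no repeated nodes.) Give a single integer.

1

A backdoor path from Q to P is any simple undirected path whose first edge points into Q (i.e. leaves Q via a parent).
Parents of Q: {A, R}.
Enumerating:
  P1: Q <- R -> P
That exhausts the simple backdoor paths. Count: 1.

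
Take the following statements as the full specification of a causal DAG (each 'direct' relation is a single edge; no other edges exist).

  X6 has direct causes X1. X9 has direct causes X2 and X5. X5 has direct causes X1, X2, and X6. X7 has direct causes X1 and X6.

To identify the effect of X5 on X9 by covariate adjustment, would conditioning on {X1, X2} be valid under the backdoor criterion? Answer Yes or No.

Yes

Backdoor paths from X5 to X9 (paths whose first edge points into X5):
  P1: X5 <- X2 -> X9
Condition 1 (no descendant of X5 in the set): holds — descendants of X5 are {X9}; none are in {X1, X2}.
Condition 2 (every backdoor path blocked by {X1, X2}):
  P1: blocked at fork node X2 ∈ conditioning set.
{X1, X2} satisfies the backdoor criterion.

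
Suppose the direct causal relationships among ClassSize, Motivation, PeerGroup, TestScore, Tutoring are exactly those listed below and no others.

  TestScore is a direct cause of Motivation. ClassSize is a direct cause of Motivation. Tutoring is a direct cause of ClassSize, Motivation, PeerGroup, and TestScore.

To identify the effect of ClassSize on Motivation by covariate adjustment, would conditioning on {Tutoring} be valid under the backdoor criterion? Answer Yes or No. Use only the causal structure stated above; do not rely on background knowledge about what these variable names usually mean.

Backdoor paths from ClassSize to Motivation (paths whose first edge points into ClassSize):
  P1: ClassSize <- Tutoring -> TestScore -> Motivation
  P2: ClassSize <- Tutoring -> Motivation
Condition 1 (no descendant of ClassSize in the set): holds — descendants of ClassSize are {Motivation}; none are in {Tutoring}.
Condition 2 (every backdoor path blocked by {Tutoring}):
  P1: blocked at fork node Tutoring ∈ conditioning set.
  P2: blocked at fork node Tutoring ∈ conditioning set.
{Tutoring} satisfies the backdoor criterion.

Yes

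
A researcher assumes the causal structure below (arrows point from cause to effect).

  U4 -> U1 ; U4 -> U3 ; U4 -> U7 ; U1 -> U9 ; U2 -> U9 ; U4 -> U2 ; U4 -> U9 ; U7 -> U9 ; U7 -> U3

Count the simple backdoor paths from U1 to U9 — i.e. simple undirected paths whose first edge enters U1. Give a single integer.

A backdoor path from U1 to U9 is any simple undirected path whose first edge points into U1 (i.e. leaves U1 via a parent).
Parents of U1: {U4}.
Enumerating:
  P1: U1 <- U4 -> U2 -> U9
  P2: U1 <- U4 -> U7 -> U9
  P3: U1 <- U4 -> U3 <- U7 -> U9
  P4: U1 <- U4 -> U9
That exhausts the simple backdoor paths. Count: 4.

4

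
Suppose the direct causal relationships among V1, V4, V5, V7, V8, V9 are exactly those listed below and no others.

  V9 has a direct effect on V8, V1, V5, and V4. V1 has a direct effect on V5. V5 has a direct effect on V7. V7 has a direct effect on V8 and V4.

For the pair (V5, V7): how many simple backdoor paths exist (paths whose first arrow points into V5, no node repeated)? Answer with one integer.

4

A backdoor path from V5 to V7 is any simple undirected path whose first edge points into V5 (i.e. leaves V5 via a parent).
Parents of V5: {V1, V9}.
Enumerating:
  P1: V5 <- V9 -> V4 <- V7
  P2: V5 <- V9 -> V8 <- V7
  P3: V5 <- V1 <- V9 -> V4 <- V7
  P4: V5 <- V1 <- V9 -> V8 <- V7
That exhausts the simple backdoor paths. Count: 4.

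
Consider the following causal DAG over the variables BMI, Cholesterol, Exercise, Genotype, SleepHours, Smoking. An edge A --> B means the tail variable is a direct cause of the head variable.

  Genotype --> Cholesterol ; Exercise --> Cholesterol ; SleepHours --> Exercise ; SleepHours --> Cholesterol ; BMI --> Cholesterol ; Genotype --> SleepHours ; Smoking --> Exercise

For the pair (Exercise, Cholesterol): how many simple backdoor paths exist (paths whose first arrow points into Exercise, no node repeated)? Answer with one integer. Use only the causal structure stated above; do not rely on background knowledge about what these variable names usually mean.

2

A backdoor path from Exercise to Cholesterol is any simple undirected path whose first edge points into Exercise (i.e. leaves Exercise via a parent).
Parents of Exercise: {SleepHours, Smoking}.
Enumerating:
  P1: Exercise <- SleepHours <- Genotype -> Cholesterol
  P2: Exercise <- SleepHours -> Cholesterol
That exhausts the simple backdoor paths. Count: 2.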